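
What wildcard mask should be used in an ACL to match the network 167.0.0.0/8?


Subnet mask: 255.0.0.0
Wildcard = 255.255.255.255 - subnet mask
255 - 255 = 0
255 - 0 = 255
255 - 0 = 255
255 - 0 = 255
Wildcard: 0.255.255.255


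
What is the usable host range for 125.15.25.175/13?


Network: 125.8.0.0
Broadcast: 125.15.255.255
First usable = network + 1
Last usable = broadcast - 1
Range: 125.8.0.1 to 125.15.255.254


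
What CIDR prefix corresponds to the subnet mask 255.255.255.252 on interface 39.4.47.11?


Binary: 11111111.11111111.11111111.11111100
Count leading 1s
Prefix: /30


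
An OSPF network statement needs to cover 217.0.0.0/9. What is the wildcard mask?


Subnet mask: 255.128.0.0
Wildcard = 255.255.255.255 - subnet mask
255 - 255 = 0
255 - 128 = 127
255 - 0 = 255
255 - 0 = 255
Wildcard: 0.127.255.255


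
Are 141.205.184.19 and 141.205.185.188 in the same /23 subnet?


Mask: 255.255.254.0
141.205.184.19 AND mask = 141.205.184.0
141.205.185.188 AND mask = 141.205.184.0
Yes, same subnet (141.205.184.0)


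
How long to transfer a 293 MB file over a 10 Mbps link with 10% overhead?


Effective throughput = 10 * (1 - 10/100) = 9 Mbps
File size in Mb = 293 * 8 = 2344 Mb
Time = 2344 / 9
Time = 260.4444 seconds


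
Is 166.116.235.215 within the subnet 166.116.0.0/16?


Subnet network: 166.116.0.0
Test IP AND mask: 166.116.0.0
Yes, 166.116.235.215 is in 166.116.0.0/16


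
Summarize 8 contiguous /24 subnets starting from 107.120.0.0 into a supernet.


Original prefix: /24
Number of subnets: 8 = 2^3
New prefix = 24 - 3 = 21
Supernet: 107.120.0.0/21


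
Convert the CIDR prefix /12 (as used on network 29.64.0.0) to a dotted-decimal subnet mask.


/12 means 12 network bits, 20 host bits
Binary: 11111111111100000000000000000000
Mask: 255.240.0.0


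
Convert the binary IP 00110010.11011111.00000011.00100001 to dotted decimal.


00110010 = 50
11011111 = 223
00000011 = 3
00100001 = 33
IP: 50.223.3.33


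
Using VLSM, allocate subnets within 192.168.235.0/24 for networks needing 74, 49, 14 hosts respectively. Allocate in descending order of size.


74 hosts -> /25 (126 usable): 192.168.235.0/25
49 hosts -> /26 (62 usable): 192.168.235.128/26
14 hosts -> /28 (14 usable): 192.168.235.192/28
Allocation: 192.168.235.0/25 (74 hosts, 126 usable); 192.168.235.128/26 (49 hosts, 62 usable); 192.168.235.192/28 (14 hosts, 14 usable)


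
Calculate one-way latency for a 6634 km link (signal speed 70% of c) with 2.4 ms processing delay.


Speed = 0.7 * 3e5 km/s = 210000 km/s
Propagation delay = 6634 / 210000 = 0.0316 s = 31.5905 ms
Processing delay = 2.4 ms
Total one-way latency = 33.9905 ms


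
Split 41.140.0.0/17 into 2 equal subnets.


New prefix = 17 + 1 = 18
Each subnet has 16384 addresses
  41.140.0.0/18
  41.140.64.0/18
Subnets: 41.140.0.0/18, 41.140.64.0/18


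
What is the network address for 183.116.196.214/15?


IP:   10110111.01110100.11000100.11010110
Mask: 11111111.11111110.00000000.00000000
AND operation:
Net:  10110111.01110100.00000000.00000000
Network: 183.116.0.0/15


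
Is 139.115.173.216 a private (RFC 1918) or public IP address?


RFC 1918 private ranges:
  10.0.0.0/8 (10.0.0.0 - 10.255.255.255)
  172.16.0.0/12 (172.16.0.0 - 172.31.255.255)
  192.168.0.0/16 (192.168.0.0 - 192.168.255.255)
Public (not in any RFC 1918 range)


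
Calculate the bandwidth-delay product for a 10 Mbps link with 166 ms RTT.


BDP = bandwidth * RTT
= 10 Mbps * 166 ms
= 10 * 1e6 * 166 / 1000 bits
= 1660000 bits
= 207500 bytes
= 202.6367 KB
BDP = 1660000 bits (207500 bytes)


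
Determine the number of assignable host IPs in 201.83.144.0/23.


Host bits = 32 - 23 = 9
Total addresses = 2^9 = 512
Usable = total - 2 (network and broadcast)
Usable hosts: 510


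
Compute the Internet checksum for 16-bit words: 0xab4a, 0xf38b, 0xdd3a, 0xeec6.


Sum all words (with carry folding):
+ 0xab4a = 0xab4a
+ 0xf38b = 0x9ed6
+ 0xdd3a = 0x7c11
+ 0xeec6 = 0x6ad8
One's complement: ~0x6ad8
Checksum = 0x9527


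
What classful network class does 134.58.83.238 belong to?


First octet: 134
Binary: 10000110
10xxxxxx -> Class B (128-191)
Class B, default mask 255.255.0.0 (/16)


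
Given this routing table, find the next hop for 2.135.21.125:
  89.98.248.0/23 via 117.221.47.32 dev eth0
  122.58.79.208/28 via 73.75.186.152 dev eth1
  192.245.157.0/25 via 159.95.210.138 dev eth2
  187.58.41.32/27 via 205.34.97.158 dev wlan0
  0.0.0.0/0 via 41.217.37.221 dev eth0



Longest prefix match for 2.135.21.125:
  /23 89.98.248.0: no
  /28 122.58.79.208: no
  /25 192.245.157.0: no
  /27 187.58.41.32: no
  /0 0.0.0.0: MATCH
Selected: next-hop 41.217.37.221 via eth0 (matched /0)


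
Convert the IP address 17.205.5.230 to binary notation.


17 = 00010001
205 = 11001101
5 = 00000101
230 = 11100110
Binary: 00010001.11001101.00000101.11100110


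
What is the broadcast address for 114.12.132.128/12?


Network: 114.0.0.0/12
Host bits = 20
Set all host bits to 1:
Broadcast: 114.15.255.255


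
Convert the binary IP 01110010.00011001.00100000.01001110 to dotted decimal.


01110010 = 114
00011001 = 25
00100000 = 32
01001110 = 78
IP: 114.25.32.78


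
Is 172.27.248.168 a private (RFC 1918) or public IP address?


RFC 1918 private ranges:
  10.0.0.0/8 (10.0.0.0 - 10.255.255.255)
  172.16.0.0/12 (172.16.0.0 - 172.31.255.255)
  192.168.0.0/16 (192.168.0.0 - 192.168.255.255)
Private (in 172.16.0.0/12)


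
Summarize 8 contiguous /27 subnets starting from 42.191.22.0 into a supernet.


Original prefix: /27
Number of subnets: 8 = 2^3
New prefix = 27 - 3 = 24
Supernet: 42.191.22.0/24


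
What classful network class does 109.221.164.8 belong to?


First octet: 109
Binary: 01101101
0xxxxxxx -> Class A (1-126)
Class A, default mask 255.0.0.0 (/8)


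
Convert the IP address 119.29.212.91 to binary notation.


119 = 01110111
29 = 00011101
212 = 11010100
91 = 01011011
Binary: 01110111.00011101.11010100.01011011


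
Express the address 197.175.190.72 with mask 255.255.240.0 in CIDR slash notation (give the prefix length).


Binary: 11111111.11111111.11110000.00000000
Count leading 1s
Prefix: /20


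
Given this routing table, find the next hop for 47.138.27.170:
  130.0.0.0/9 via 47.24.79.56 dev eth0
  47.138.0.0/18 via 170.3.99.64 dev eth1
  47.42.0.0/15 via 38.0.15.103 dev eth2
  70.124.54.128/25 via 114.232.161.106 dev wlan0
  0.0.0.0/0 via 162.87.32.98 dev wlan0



Longest prefix match for 47.138.27.170:
  /9 130.0.0.0: no
  /18 47.138.0.0: MATCH
  /15 47.42.0.0: no
  /25 70.124.54.128: no
  /0 0.0.0.0: MATCH
Selected: next-hop 170.3.99.64 via eth1 (matched /18)


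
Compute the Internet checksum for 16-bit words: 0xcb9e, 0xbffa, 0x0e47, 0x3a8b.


Sum all words (with carry folding):
+ 0xcb9e = 0xcb9e
+ 0xbffa = 0x8b99
+ 0x0e47 = 0x99e0
+ 0x3a8b = 0xd46b
One's complement: ~0xd46b
Checksum = 0x2b94


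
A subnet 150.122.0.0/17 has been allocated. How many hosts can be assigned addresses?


Host bits = 32 - 17 = 15
Total addresses = 2^15 = 32768
Usable = total - 2 (network and broadcast)
Usable hosts: 32766


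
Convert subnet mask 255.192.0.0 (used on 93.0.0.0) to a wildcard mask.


Subnet mask: 255.192.0.0
Wildcard = 255.255.255.255 - subnet mask
255 - 255 = 0
255 - 192 = 63
255 - 0 = 255
255 - 0 = 255
Wildcard: 0.63.255.255


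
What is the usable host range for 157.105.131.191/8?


Network: 157.0.0.0
Broadcast: 157.255.255.255
First usable = network + 1
Last usable = broadcast - 1
Range: 157.0.0.1 to 157.255.255.254


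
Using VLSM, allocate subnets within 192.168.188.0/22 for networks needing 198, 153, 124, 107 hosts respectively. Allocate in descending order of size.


198 hosts -> /24 (254 usable): 192.168.188.0/24
153 hosts -> /24 (254 usable): 192.168.189.0/24
124 hosts -> /25 (126 usable): 192.168.190.0/25
107 hosts -> /25 (126 usable): 192.168.190.128/25
Allocation: 192.168.188.0/24 (198 hosts, 254 usable); 192.168.189.0/24 (153 hosts, 254 usable); 192.168.190.0/25 (124 hosts, 126 usable); 192.168.190.128/25 (107 hosts, 126 usable)


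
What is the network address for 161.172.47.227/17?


IP:   10100001.10101100.00101111.11100011
Mask: 11111111.11111111.10000000.00000000
AND operation:
Net:  10100001.10101100.00000000.00000000
Network: 161.172.0.0/17


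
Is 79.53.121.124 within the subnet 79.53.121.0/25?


Subnet network: 79.53.121.0
Test IP AND mask: 79.53.121.0
Yes, 79.53.121.124 is in 79.53.121.0/25


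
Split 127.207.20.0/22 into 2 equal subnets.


New prefix = 22 + 1 = 23
Each subnet has 512 addresses
  127.207.20.0/23
  127.207.22.0/23
Subnets: 127.207.20.0/23, 127.207.22.0/23


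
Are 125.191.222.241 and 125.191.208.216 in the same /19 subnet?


Mask: 255.255.224.0
125.191.222.241 AND mask = 125.191.192.0
125.191.208.216 AND mask = 125.191.192.0
Yes, same subnet (125.191.192.0)


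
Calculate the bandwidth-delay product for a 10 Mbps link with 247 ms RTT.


BDP = bandwidth * RTT
= 10 Mbps * 247 ms
= 10 * 1e6 * 247 / 1000 bits
= 2470000 bits
= 308750 bytes
= 301.5137 KB
BDP = 2470000 bits (308750 bytes)


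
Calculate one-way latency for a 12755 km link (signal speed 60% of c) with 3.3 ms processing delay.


Speed = 0.6 * 3e5 km/s = 180000 km/s
Propagation delay = 12755 / 180000 = 0.0709 s = 70.8611 ms
Processing delay = 3.3 ms
Total one-way latency = 74.1611 ms


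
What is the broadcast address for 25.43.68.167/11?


Network: 25.32.0.0/11
Host bits = 21
Set all host bits to 1:
Broadcast: 25.63.255.255


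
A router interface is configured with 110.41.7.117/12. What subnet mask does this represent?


/12 means 12 network bits, 20 host bits
Binary: 11111111111100000000000000000000
Mask: 255.240.0.0


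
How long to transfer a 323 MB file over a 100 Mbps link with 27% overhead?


Effective throughput = 100 * (1 - 27/100) = 73 Mbps
File size in Mb = 323 * 8 = 2584 Mb
Time = 2584 / 73
Time = 35.3973 seconds


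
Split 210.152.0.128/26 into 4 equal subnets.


New prefix = 26 + 2 = 28
Each subnet has 16 addresses
  210.152.0.128/28
  210.152.0.144/28
  210.152.0.160/28
  210.152.0.176/28
Subnets: 210.152.0.128/28, 210.152.0.144/28, 210.152.0.160/28, 210.152.0.176/28


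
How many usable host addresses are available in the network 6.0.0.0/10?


Host bits = 32 - 10 = 22
Total addresses = 2^22 = 4194304
Usable = total - 2 (network and broadcast)
Usable hosts: 4194302


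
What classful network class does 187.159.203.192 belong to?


First octet: 187
Binary: 10111011
10xxxxxx -> Class B (128-191)
Class B, default mask 255.255.0.0 (/16)


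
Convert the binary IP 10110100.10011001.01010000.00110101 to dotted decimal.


10110100 = 180
10011001 = 153
01010000 = 80
00110101 = 53
IP: 180.153.80.53


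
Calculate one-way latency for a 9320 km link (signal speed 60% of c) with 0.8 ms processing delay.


Speed = 0.6 * 3e5 km/s = 180000 km/s
Propagation delay = 9320 / 180000 = 0.0518 s = 51.7778 ms
Processing delay = 0.8 ms
Total one-way latency = 52.5778 ms


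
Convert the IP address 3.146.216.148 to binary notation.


3 = 00000011
146 = 10010010
216 = 11011000
148 = 10010100
Binary: 00000011.10010010.11011000.10010100


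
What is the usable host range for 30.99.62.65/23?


Network: 30.99.62.0
Broadcast: 30.99.63.255
First usable = network + 1
Last usable = broadcast - 1
Range: 30.99.62.1 to 30.99.63.254


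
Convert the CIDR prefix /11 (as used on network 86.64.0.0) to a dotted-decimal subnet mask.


/11 means 11 network bits, 21 host bits
Binary: 11111111111000000000000000000000
Mask: 255.224.0.0


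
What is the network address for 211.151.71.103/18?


IP:   11010011.10010111.01000111.01100111
Mask: 11111111.11111111.11000000.00000000
AND operation:
Net:  11010011.10010111.01000000.00000000
Network: 211.151.64.0/18


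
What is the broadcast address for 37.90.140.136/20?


Network: 37.90.128.0/20
Host bits = 12
Set all host bits to 1:
Broadcast: 37.90.143.255


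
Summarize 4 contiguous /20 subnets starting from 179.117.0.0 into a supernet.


Original prefix: /20
Number of subnets: 4 = 2^2
New prefix = 20 - 2 = 18
Supernet: 179.117.0.0/18


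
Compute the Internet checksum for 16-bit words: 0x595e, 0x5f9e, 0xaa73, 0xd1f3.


Sum all words (with carry folding):
+ 0x595e = 0x595e
+ 0x5f9e = 0xb8fc
+ 0xaa73 = 0x6370
+ 0xd1f3 = 0x3564
One's complement: ~0x3564
Checksum = 0xca9b


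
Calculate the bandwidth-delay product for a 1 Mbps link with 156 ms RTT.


BDP = bandwidth * RTT
= 1 Mbps * 156 ms
= 1 * 1e6 * 156 / 1000 bits
= 156000 bits
= 19500 bytes
= 19.043 KB
BDP = 156000 bits (19500 bytes)


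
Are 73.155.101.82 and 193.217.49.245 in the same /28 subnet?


Mask: 255.255.255.240
73.155.101.82 AND mask = 73.155.101.80
193.217.49.245 AND mask = 193.217.49.240
No, different subnets (73.155.101.80 vs 193.217.49.240)


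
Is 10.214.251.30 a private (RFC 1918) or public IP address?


RFC 1918 private ranges:
  10.0.0.0/8 (10.0.0.0 - 10.255.255.255)
  172.16.0.0/12 (172.16.0.0 - 172.31.255.255)
  192.168.0.0/16 (192.168.0.0 - 192.168.255.255)
Private (in 10.0.0.0/8)


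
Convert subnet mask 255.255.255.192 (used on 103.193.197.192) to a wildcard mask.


Subnet mask: 255.255.255.192
Wildcard = 255.255.255.255 - subnet mask
255 - 255 = 0
255 - 255 = 0
255 - 255 = 0
255 - 192 = 63
Wildcard: 0.0.0.63


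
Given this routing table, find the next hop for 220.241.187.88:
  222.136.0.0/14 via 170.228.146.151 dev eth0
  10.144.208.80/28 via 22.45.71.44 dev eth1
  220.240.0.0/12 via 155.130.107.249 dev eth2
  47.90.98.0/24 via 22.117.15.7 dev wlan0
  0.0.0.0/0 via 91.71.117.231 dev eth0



Longest prefix match for 220.241.187.88:
  /14 222.136.0.0: no
  /28 10.144.208.80: no
  /12 220.240.0.0: MATCH
  /24 47.90.98.0: no
  /0 0.0.0.0: MATCH
Selected: next-hop 155.130.107.249 via eth2 (matched /12)


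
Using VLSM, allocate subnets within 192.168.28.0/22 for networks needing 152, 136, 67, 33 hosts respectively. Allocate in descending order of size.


152 hosts -> /24 (254 usable): 192.168.28.0/24
136 hosts -> /24 (254 usable): 192.168.29.0/24
67 hosts -> /25 (126 usable): 192.168.30.0/25
33 hosts -> /26 (62 usable): 192.168.30.128/26
Allocation: 192.168.28.0/24 (152 hosts, 254 usable); 192.168.29.0/24 (136 hosts, 254 usable); 192.168.30.0/25 (67 hosts, 126 usable); 192.168.30.128/26 (33 hosts, 62 usable)


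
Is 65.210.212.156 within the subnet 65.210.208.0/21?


Subnet network: 65.210.208.0
Test IP AND mask: 65.210.208.0
Yes, 65.210.212.156 is in 65.210.208.0/21


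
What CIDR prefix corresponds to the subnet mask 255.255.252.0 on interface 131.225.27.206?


Binary: 11111111.11111111.11111100.00000000
Count leading 1s
Prefix: /22


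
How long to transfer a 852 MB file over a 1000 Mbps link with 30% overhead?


Effective throughput = 1000 * (1 - 30/100) = 700 Mbps
File size in Mb = 852 * 8 = 6816 Mb
Time = 6816 / 700
Time = 9.7371 seconds


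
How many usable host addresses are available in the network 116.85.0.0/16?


Host bits = 32 - 16 = 16
Total addresses = 2^16 = 65536
Usable = total - 2 (network and broadcast)
Usable hosts: 65534


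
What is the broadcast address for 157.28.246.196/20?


Network: 157.28.240.0/20
Host bits = 12
Set all host bits to 1:
Broadcast: 157.28.255.255


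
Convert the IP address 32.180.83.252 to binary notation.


32 = 00100000
180 = 10110100
83 = 01010011
252 = 11111100
Binary: 00100000.10110100.01010011.11111100


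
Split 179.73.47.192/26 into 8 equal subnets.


New prefix = 26 + 3 = 29
Each subnet has 8 addresses
  179.73.47.192/29
  179.73.47.200/29
  179.73.47.208/29
  179.73.47.216/29
  179.73.47.224/29
  179.73.47.232/29
  179.73.47.240/29
  179.73.47.248/29
Subnets: 179.73.47.192/29, 179.73.47.200/29, 179.73.47.208/29, 179.73.47.216/29, 179.73.47.224/29, 179.73.47.232/29, 179.73.47.240/29, 179.73.47.248/29


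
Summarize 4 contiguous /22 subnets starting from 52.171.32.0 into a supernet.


Original prefix: /22
Number of subnets: 4 = 2^2
New prefix = 22 - 2 = 20
Supernet: 52.171.32.0/20


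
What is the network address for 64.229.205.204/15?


IP:   01000000.11100101.11001101.11001100
Mask: 11111111.11111110.00000000.00000000
AND operation:
Net:  01000000.11100100.00000000.00000000
Network: 64.228.0.0/15


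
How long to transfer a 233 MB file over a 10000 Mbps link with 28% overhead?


Effective throughput = 10000 * (1 - 28/100) = 7200 Mbps
File size in Mb = 233 * 8 = 1864 Mb
Time = 1864 / 7200
Time = 0.2589 seconds


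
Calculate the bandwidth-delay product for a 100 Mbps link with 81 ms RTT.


BDP = bandwidth * RTT
= 100 Mbps * 81 ms
= 100 * 1e6 * 81 / 1000 bits
= 8100000 bits
= 1012500 bytes
= 988.7695 KB
BDP = 8100000 bits (1012500 bytes)


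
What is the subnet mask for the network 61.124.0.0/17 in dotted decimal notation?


/17 means 17 network bits, 15 host bits
Binary: 11111111111111111000000000000000
Mask: 255.255.128.0


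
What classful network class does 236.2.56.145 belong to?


First octet: 236
Binary: 11101100
1110xxxx -> Class D (224-239)
Class D (multicast), default mask N/A


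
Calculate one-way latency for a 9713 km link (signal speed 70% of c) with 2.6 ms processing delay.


Speed = 0.7 * 3e5 km/s = 210000 km/s
Propagation delay = 9713 / 210000 = 0.0463 s = 46.2524 ms
Processing delay = 2.6 ms
Total one-way latency = 48.8524 ms


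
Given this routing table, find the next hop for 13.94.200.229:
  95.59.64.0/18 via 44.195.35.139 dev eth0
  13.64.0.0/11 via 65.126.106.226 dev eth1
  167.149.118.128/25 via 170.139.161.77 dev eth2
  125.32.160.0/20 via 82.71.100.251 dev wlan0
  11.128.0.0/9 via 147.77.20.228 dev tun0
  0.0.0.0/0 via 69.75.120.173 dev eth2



Longest prefix match for 13.94.200.229:
  /18 95.59.64.0: no
  /11 13.64.0.0: MATCH
  /25 167.149.118.128: no
  /20 125.32.160.0: no
  /9 11.128.0.0: no
  /0 0.0.0.0: MATCH
Selected: next-hop 65.126.106.226 via eth1 (matched /11)


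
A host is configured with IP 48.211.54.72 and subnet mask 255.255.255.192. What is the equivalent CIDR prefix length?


Binary: 11111111.11111111.11111111.11000000
Count leading 1s
Prefix: /26


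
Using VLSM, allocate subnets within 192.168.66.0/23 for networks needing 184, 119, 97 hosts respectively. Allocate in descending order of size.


184 hosts -> /24 (254 usable): 192.168.66.0/24
119 hosts -> /25 (126 usable): 192.168.67.0/25
97 hosts -> /25 (126 usable): 192.168.67.128/25
Allocation: 192.168.66.0/24 (184 hosts, 254 usable); 192.168.67.0/25 (119 hosts, 126 usable); 192.168.67.128/25 (97 hosts, 126 usable)


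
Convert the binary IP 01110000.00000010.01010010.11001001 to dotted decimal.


01110000 = 112
00000010 = 2
01010010 = 82
11001001 = 201
IP: 112.2.82.201


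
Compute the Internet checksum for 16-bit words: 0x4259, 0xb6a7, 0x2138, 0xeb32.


Sum all words (with carry folding):
+ 0x4259 = 0x4259
+ 0xb6a7 = 0xf900
+ 0x2138 = 0x1a39
+ 0xeb32 = 0x056c
One's complement: ~0x056c
Checksum = 0xfa93


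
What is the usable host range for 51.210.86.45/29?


Network: 51.210.86.40
Broadcast: 51.210.86.47
First usable = network + 1
Last usable = broadcast - 1
Range: 51.210.86.41 to 51.210.86.46


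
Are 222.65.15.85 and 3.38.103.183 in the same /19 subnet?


Mask: 255.255.224.0
222.65.15.85 AND mask = 222.65.0.0
3.38.103.183 AND mask = 3.38.96.0
No, different subnets (222.65.0.0 vs 3.38.96.0)


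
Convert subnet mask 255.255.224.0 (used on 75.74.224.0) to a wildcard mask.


Subnet mask: 255.255.224.0
Wildcard = 255.255.255.255 - subnet mask
255 - 255 = 0
255 - 255 = 0
255 - 224 = 31
255 - 0 = 255
Wildcard: 0.0.31.255


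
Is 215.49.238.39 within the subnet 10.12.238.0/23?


Subnet network: 10.12.238.0
Test IP AND mask: 215.49.238.0
No, 215.49.238.39 is not in 10.12.238.0/23


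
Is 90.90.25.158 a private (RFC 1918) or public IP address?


RFC 1918 private ranges:
  10.0.0.0/8 (10.0.0.0 - 10.255.255.255)
  172.16.0.0/12 (172.16.0.0 - 172.31.255.255)
  192.168.0.0/16 (192.168.0.0 - 192.168.255.255)
Public (not in any RFC 1918 range)


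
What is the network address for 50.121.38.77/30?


IP:   00110010.01111001.00100110.01001101
Mask: 11111111.11111111.11111111.11111100
AND operation:
Net:  00110010.01111001.00100110.01001100
Network: 50.121.38.76/30


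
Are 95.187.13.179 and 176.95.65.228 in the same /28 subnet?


Mask: 255.255.255.240
95.187.13.179 AND mask = 95.187.13.176
176.95.65.228 AND mask = 176.95.65.224
No, different subnets (95.187.13.176 vs 176.95.65.224)


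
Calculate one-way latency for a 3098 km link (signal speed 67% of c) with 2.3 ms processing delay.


Speed = 0.67 * 3e5 km/s = 201000 km/s
Propagation delay = 3098 / 201000 = 0.0154 s = 15.4129 ms
Processing delay = 2.3 ms
Total one-way latency = 17.7129 ms


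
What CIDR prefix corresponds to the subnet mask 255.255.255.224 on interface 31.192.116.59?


Binary: 11111111.11111111.11111111.11100000
Count leading 1s
Prefix: /27


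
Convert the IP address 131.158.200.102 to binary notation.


131 = 10000011
158 = 10011110
200 = 11001000
102 = 01100110
Binary: 10000011.10011110.11001000.01100110


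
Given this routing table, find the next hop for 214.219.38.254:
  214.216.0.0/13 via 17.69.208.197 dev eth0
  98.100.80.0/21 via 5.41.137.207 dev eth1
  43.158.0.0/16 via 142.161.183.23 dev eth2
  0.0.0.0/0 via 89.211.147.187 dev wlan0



Longest prefix match for 214.219.38.254:
  /13 214.216.0.0: MATCH
  /21 98.100.80.0: no
  /16 43.158.0.0: no
  /0 0.0.0.0: MATCH
Selected: next-hop 17.69.208.197 via eth0 (matched /13)


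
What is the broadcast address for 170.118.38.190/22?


Network: 170.118.36.0/22
Host bits = 10
Set all host bits to 1:
Broadcast: 170.118.39.255


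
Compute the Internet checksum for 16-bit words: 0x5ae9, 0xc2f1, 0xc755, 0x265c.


Sum all words (with carry folding):
+ 0x5ae9 = 0x5ae9
+ 0xc2f1 = 0x1ddb
+ 0xc755 = 0xe530
+ 0x265c = 0x0b8d
One's complement: ~0x0b8d
Checksum = 0xf472


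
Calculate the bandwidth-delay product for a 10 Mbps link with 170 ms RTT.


BDP = bandwidth * RTT
= 10 Mbps * 170 ms
= 10 * 1e6 * 170 / 1000 bits
= 1700000 bits
= 212500 bytes
= 207.5195 KB
BDP = 1700000 bits (212500 bytes)


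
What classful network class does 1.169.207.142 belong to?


First octet: 1
Binary: 00000001
0xxxxxxx -> Class A (1-126)
Class A, default mask 255.0.0.0 (/8)


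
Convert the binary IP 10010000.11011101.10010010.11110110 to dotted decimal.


10010000 = 144
11011101 = 221
10010010 = 146
11110110 = 246
IP: 144.221.146.246


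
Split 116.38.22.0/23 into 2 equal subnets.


New prefix = 23 + 1 = 24
Each subnet has 256 addresses
  116.38.22.0/24
  116.38.23.0/24
Subnets: 116.38.22.0/24, 116.38.23.0/24


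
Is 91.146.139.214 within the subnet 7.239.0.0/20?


Subnet network: 7.239.0.0
Test IP AND mask: 91.146.128.0
No, 91.146.139.214 is not in 7.239.0.0/20


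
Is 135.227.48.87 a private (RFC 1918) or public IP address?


RFC 1918 private ranges:
  10.0.0.0/8 (10.0.0.0 - 10.255.255.255)
  172.16.0.0/12 (172.16.0.0 - 172.31.255.255)
  192.168.0.0/16 (192.168.0.0 - 192.168.255.255)
Public (not in any RFC 1918 range)


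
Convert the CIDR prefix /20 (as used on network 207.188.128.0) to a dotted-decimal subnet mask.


/20 means 20 network bits, 12 host bits
Binary: 11111111111111111111000000000000
Mask: 255.255.240.0


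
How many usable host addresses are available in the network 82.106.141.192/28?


Host bits = 32 - 28 = 4
Total addresses = 2^4 = 16
Usable = total - 2 (network and broadcast)
Usable hosts: 14


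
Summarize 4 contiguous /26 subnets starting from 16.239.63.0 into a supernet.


Original prefix: /26
Number of subnets: 4 = 2^2
New prefix = 26 - 2 = 24
Supernet: 16.239.63.0/24


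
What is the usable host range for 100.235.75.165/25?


Network: 100.235.75.128
Broadcast: 100.235.75.255
First usable = network + 1
Last usable = broadcast - 1
Range: 100.235.75.129 to 100.235.75.254


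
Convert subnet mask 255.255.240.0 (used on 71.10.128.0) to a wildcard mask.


Subnet mask: 255.255.240.0
Wildcard = 255.255.255.255 - subnet mask
255 - 255 = 0
255 - 255 = 0
255 - 240 = 15
255 - 0 = 255
Wildcard: 0.0.15.255


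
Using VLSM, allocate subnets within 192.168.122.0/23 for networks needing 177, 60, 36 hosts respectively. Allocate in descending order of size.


177 hosts -> /24 (254 usable): 192.168.122.0/24
60 hosts -> /26 (62 usable): 192.168.123.0/26
36 hosts -> /26 (62 usable): 192.168.123.64/26
Allocation: 192.168.122.0/24 (177 hosts, 254 usable); 192.168.123.0/26 (60 hosts, 62 usable); 192.168.123.64/26 (36 hosts, 62 usable)


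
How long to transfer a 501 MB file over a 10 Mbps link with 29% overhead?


Effective throughput = 10 * (1 - 29/100) = 7.1 Mbps
File size in Mb = 501 * 8 = 4008 Mb
Time = 4008 / 7.1
Time = 564.507 seconds


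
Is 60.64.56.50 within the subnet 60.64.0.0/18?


Subnet network: 60.64.0.0
Test IP AND mask: 60.64.0.0
Yes, 60.64.56.50 is in 60.64.0.0/18


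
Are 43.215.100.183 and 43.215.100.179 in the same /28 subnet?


Mask: 255.255.255.240
43.215.100.183 AND mask = 43.215.100.176
43.215.100.179 AND mask = 43.215.100.176
Yes, same subnet (43.215.100.176)


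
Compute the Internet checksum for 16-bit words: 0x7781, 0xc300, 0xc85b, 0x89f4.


Sum all words (with carry folding):
+ 0x7781 = 0x7781
+ 0xc300 = 0x3a82
+ 0xc85b = 0x02de
+ 0x89f4 = 0x8cd2
One's complement: ~0x8cd2
Checksum = 0x732d


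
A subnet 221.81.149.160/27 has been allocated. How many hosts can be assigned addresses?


Host bits = 32 - 27 = 5
Total addresses = 2^5 = 32
Usable = total - 2 (network and broadcast)
Usable hosts: 30


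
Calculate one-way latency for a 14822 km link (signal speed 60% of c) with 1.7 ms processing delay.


Speed = 0.6 * 3e5 km/s = 180000 km/s
Propagation delay = 14822 / 180000 = 0.0823 s = 82.3444 ms
Processing delay = 1.7 ms
Total one-way latency = 84.0444 ms


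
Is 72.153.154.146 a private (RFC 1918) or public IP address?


RFC 1918 private ranges:
  10.0.0.0/8 (10.0.0.0 - 10.255.255.255)
  172.16.0.0/12 (172.16.0.0 - 172.31.255.255)
  192.168.0.0/16 (192.168.0.0 - 192.168.255.255)
Public (not in any RFC 1918 range)


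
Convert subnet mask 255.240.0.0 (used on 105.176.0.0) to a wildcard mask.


Subnet mask: 255.240.0.0
Wildcard = 255.255.255.255 - subnet mask
255 - 255 = 0
255 - 240 = 15
255 - 0 = 255
255 - 0 = 255
Wildcard: 0.15.255.255


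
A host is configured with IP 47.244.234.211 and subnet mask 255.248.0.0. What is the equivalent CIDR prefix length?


Binary: 11111111.11111000.00000000.00000000
Count leading 1s
Prefix: /13


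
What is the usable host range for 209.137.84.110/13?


Network: 209.136.0.0
Broadcast: 209.143.255.255
First usable = network + 1
Last usable = broadcast - 1
Range: 209.136.0.1 to 209.143.255.254


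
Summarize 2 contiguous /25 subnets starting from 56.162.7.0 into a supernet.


Original prefix: /25
Number of subnets: 2 = 2^1
New prefix = 25 - 1 = 24
Supernet: 56.162.7.0/24


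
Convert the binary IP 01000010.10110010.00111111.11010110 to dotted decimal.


01000010 = 66
10110010 = 178
00111111 = 63
11010110 = 214
IP: 66.178.63.214


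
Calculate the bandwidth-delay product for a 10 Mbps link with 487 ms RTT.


BDP = bandwidth * RTT
= 10 Mbps * 487 ms
= 10 * 1e6 * 487 / 1000 bits
= 4870000 bits
= 608750 bytes
= 594.4824 KB
BDP = 4870000 bits (608750 bytes)


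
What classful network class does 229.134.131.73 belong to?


First octet: 229
Binary: 11100101
1110xxxx -> Class D (224-239)
Class D (multicast), default mask N/A


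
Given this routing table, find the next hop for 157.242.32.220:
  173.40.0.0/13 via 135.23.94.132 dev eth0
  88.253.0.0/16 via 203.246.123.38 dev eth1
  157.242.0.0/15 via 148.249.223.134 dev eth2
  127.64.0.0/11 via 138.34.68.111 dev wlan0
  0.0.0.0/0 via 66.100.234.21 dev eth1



Longest prefix match for 157.242.32.220:
  /13 173.40.0.0: no
  /16 88.253.0.0: no
  /15 157.242.0.0: MATCH
  /11 127.64.0.0: no
  /0 0.0.0.0: MATCH
Selected: next-hop 148.249.223.134 via eth2 (matched /15)


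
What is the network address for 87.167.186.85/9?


IP:   01010111.10100111.10111010.01010101
Mask: 11111111.10000000.00000000.00000000
AND operation:
Net:  01010111.10000000.00000000.00000000
Network: 87.128.0.0/9


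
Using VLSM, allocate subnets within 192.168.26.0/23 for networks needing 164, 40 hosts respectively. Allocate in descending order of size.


164 hosts -> /24 (254 usable): 192.168.26.0/24
40 hosts -> /26 (62 usable): 192.168.27.0/26
Allocation: 192.168.26.0/24 (164 hosts, 254 usable); 192.168.27.0/26 (40 hosts, 62 usable)


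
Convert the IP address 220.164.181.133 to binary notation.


220 = 11011100
164 = 10100100
181 = 10110101
133 = 10000101
Binary: 11011100.10100100.10110101.10000101


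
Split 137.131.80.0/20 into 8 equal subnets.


New prefix = 20 + 3 = 23
Each subnet has 512 addresses
  137.131.80.0/23
  137.131.82.0/23
  137.131.84.0/23
  137.131.86.0/23
  137.131.88.0/23
  137.131.90.0/23
  137.131.92.0/23
  137.131.94.0/23
Subnets: 137.131.80.0/23, 137.131.82.0/23, 137.131.84.0/23, 137.131.86.0/23, 137.131.88.0/23, 137.131.90.0/23, 137.131.92.0/23, 137.131.94.0/23


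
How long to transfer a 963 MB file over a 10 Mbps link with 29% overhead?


Effective throughput = 10 * (1 - 29/100) = 7.1 Mbps
File size in Mb = 963 * 8 = 7704 Mb
Time = 7704 / 7.1
Time = 1085.0704 seconds


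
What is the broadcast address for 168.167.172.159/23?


Network: 168.167.172.0/23
Host bits = 9
Set all host bits to 1:
Broadcast: 168.167.173.255


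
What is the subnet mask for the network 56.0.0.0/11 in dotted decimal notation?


/11 means 11 network bits, 21 host bits
Binary: 11111111111000000000000000000000
Mask: 255.224.0.0


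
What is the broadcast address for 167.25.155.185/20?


Network: 167.25.144.0/20
Host bits = 12
Set all host bits to 1:
Broadcast: 167.25.159.255


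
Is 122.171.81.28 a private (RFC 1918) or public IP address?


RFC 1918 private ranges:
  10.0.0.0/8 (10.0.0.0 - 10.255.255.255)
  172.16.0.0/12 (172.16.0.0 - 172.31.255.255)
  192.168.0.0/16 (192.168.0.0 - 192.168.255.255)
Public (not in any RFC 1918 range)


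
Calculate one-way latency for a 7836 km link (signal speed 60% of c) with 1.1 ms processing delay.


Speed = 0.6 * 3e5 km/s = 180000 km/s
Propagation delay = 7836 / 180000 = 0.0435 s = 43.5333 ms
Processing delay = 1.1 ms
Total one-way latency = 44.6333 ms


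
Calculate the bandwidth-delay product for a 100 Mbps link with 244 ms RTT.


BDP = bandwidth * RTT
= 100 Mbps * 244 ms
= 100 * 1e6 * 244 / 1000 bits
= 24400000 bits
= 3050000 bytes
= 2978.5156 KB
BDP = 24400000 bits (3050000 bytes)


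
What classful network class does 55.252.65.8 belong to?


First octet: 55
Binary: 00110111
0xxxxxxx -> Class A (1-126)
Class A, default mask 255.0.0.0 (/8)


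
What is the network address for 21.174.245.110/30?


IP:   00010101.10101110.11110101.01101110
Mask: 11111111.11111111.11111111.11111100
AND operation:
Net:  00010101.10101110.11110101.01101100
Network: 21.174.245.108/30


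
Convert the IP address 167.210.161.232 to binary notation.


167 = 10100111
210 = 11010010
161 = 10100001
232 = 11101000
Binary: 10100111.11010010.10100001.11101000


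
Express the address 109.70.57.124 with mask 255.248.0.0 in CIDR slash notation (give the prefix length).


Binary: 11111111.11111000.00000000.00000000
Count leading 1s
Prefix: /13


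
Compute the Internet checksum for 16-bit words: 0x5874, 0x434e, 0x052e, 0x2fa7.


Sum all words (with carry folding):
+ 0x5874 = 0x5874
+ 0x434e = 0x9bc2
+ 0x052e = 0xa0f0
+ 0x2fa7 = 0xd097
One's complement: ~0xd097
Checksum = 0x2f68


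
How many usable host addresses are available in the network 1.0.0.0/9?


Host bits = 32 - 9 = 23
Total addresses = 2^23 = 8388608
Usable = total - 2 (network and broadcast)
Usable hosts: 8388606


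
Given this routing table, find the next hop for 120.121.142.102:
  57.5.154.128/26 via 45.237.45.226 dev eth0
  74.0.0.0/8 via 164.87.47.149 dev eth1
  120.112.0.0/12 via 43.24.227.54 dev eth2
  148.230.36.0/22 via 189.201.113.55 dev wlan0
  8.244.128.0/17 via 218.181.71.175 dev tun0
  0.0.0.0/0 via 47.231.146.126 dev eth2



Longest prefix match for 120.121.142.102:
  /26 57.5.154.128: no
  /8 74.0.0.0: no
  /12 120.112.0.0: MATCH
  /22 148.230.36.0: no
  /17 8.244.128.0: no
  /0 0.0.0.0: MATCH
Selected: next-hop 43.24.227.54 via eth2 (matched /12)


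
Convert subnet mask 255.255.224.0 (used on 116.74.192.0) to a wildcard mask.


Subnet mask: 255.255.224.0
Wildcard = 255.255.255.255 - subnet mask
255 - 255 = 0
255 - 255 = 0
255 - 224 = 31
255 - 0 = 255
Wildcard: 0.0.31.255


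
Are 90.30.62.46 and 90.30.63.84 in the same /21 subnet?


Mask: 255.255.248.0
90.30.62.46 AND mask = 90.30.56.0
90.30.63.84 AND mask = 90.30.56.0
Yes, same subnet (90.30.56.0)


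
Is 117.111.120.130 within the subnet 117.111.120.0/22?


Subnet network: 117.111.120.0
Test IP AND mask: 117.111.120.0
Yes, 117.111.120.130 is in 117.111.120.0/22


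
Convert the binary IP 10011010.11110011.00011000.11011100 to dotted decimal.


10011010 = 154
11110011 = 243
00011000 = 24
11011100 = 220
IP: 154.243.24.220


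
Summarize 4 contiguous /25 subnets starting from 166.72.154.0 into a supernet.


Original prefix: /25
Number of subnets: 4 = 2^2
New prefix = 25 - 2 = 23
Supernet: 166.72.154.0/23


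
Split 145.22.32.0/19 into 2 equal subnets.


New prefix = 19 + 1 = 20
Each subnet has 4096 addresses
  145.22.32.0/20
  145.22.48.0/20
Subnets: 145.22.32.0/20, 145.22.48.0/20


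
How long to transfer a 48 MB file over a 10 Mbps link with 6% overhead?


Effective throughput = 10 * (1 - 6/100) = 9.4 Mbps
File size in Mb = 48 * 8 = 384 Mb
Time = 384 / 9.4
Time = 40.8511 seconds


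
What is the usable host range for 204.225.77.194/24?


Network: 204.225.77.0
Broadcast: 204.225.77.255
First usable = network + 1
Last usable = broadcast - 1
Range: 204.225.77.1 to 204.225.77.254


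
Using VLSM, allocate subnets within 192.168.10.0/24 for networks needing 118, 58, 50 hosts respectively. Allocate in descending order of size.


118 hosts -> /25 (126 usable): 192.168.10.0/25
58 hosts -> /26 (62 usable): 192.168.10.128/26
50 hosts -> /26 (62 usable): 192.168.10.192/26
Allocation: 192.168.10.0/25 (118 hosts, 126 usable); 192.168.10.128/26 (58 hosts, 62 usable); 192.168.10.192/26 (50 hosts, 62 usable)


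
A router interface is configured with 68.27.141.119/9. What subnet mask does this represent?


/9 means 9 network bits, 23 host bits
Binary: 11111111100000000000000000000000
Mask: 255.128.0.0


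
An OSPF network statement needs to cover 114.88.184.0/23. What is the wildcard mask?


Subnet mask: 255.255.254.0
Wildcard = 255.255.255.255 - subnet mask
255 - 255 = 0
255 - 255 = 0
255 - 254 = 1
255 - 0 = 255
Wildcard: 0.0.1.255


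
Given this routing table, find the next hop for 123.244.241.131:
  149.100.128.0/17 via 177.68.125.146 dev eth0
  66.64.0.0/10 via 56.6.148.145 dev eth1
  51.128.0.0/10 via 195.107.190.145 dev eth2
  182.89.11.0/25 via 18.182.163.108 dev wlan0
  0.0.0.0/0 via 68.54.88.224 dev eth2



Longest prefix match for 123.244.241.131:
  /17 149.100.128.0: no
  /10 66.64.0.0: no
  /10 51.128.0.0: no
  /25 182.89.11.0: no
  /0 0.0.0.0: MATCH
Selected: next-hop 68.54.88.224 via eth2 (matched /0)


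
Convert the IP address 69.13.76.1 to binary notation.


69 = 01000101
13 = 00001101
76 = 01001100
1 = 00000001
Binary: 01000101.00001101.01001100.00000001


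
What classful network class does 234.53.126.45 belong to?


First octet: 234
Binary: 11101010
1110xxxx -> Class D (224-239)
Class D (multicast), default mask N/A


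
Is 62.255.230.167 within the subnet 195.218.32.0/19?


Subnet network: 195.218.32.0
Test IP AND mask: 62.255.224.0
No, 62.255.230.167 is not in 195.218.32.0/19


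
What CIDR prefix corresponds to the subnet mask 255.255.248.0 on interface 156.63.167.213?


Binary: 11111111.11111111.11111000.00000000
Count leading 1s
Prefix: /21


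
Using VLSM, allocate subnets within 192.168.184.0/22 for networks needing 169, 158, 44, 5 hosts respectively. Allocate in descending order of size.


169 hosts -> /24 (254 usable): 192.168.184.0/24
158 hosts -> /24 (254 usable): 192.168.185.0/24
44 hosts -> /26 (62 usable): 192.168.186.0/26
5 hosts -> /29 (6 usable): 192.168.186.64/29
Allocation: 192.168.184.0/24 (169 hosts, 254 usable); 192.168.185.0/24 (158 hosts, 254 usable); 192.168.186.0/26 (44 hosts, 62 usable); 192.168.186.64/29 (5 hosts, 6 usable)


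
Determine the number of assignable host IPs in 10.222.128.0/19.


Host bits = 32 - 19 = 13
Total addresses = 2^13 = 8192
Usable = total - 2 (network and broadcast)
Usable hosts: 8190


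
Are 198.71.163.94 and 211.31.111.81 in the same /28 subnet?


Mask: 255.255.255.240
198.71.163.94 AND mask = 198.71.163.80
211.31.111.81 AND mask = 211.31.111.80
No, different subnets (198.71.163.80 vs 211.31.111.80)


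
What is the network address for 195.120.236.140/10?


IP:   11000011.01111000.11101100.10001100
Mask: 11111111.11000000.00000000.00000000
AND operation:
Net:  11000011.01000000.00000000.00000000
Network: 195.64.0.0/10


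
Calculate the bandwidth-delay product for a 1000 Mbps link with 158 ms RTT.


BDP = bandwidth * RTT
= 1000 Mbps * 158 ms
= 1000 * 1e6 * 158 / 1000 bits
= 158000000 bits
= 19750000 bytes
= 19287.1094 KB
BDP = 158000000 bits (19750000 bytes)


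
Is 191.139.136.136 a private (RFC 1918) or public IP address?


RFC 1918 private ranges:
  10.0.0.0/8 (10.0.0.0 - 10.255.255.255)
  172.16.0.0/12 (172.16.0.0 - 172.31.255.255)
  192.168.0.0/16 (192.168.0.0 - 192.168.255.255)
Public (not in any RFC 1918 range)


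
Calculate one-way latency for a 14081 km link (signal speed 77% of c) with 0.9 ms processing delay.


Speed = 0.77 * 3e5 km/s = 231000 km/s
Propagation delay = 14081 / 231000 = 0.061 s = 60.9567 ms
Processing delay = 0.9 ms
Total one-way latency = 61.8567 ms


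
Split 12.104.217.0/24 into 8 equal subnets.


New prefix = 24 + 3 = 27
Each subnet has 32 addresses
  12.104.217.0/27
  12.104.217.32/27
  12.104.217.64/27
  12.104.217.96/27
  12.104.217.128/27
  12.104.217.160/27
  12.104.217.192/27
  12.104.217.224/27
Subnets: 12.104.217.0/27, 12.104.217.32/27, 12.104.217.64/27, 12.104.217.96/27, 12.104.217.128/27, 12.104.217.160/27, 12.104.217.192/27, 12.104.217.224/27


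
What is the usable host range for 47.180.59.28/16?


Network: 47.180.0.0
Broadcast: 47.180.255.255
First usable = network + 1
Last usable = broadcast - 1
Range: 47.180.0.1 to 47.180.255.254


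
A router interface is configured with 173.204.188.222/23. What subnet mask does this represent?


/23 means 23 network bits, 9 host bits
Binary: 11111111111111111111111000000000
Mask: 255.255.254.0


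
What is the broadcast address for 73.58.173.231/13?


Network: 73.56.0.0/13
Host bits = 19
Set all host bits to 1:
Broadcast: 73.63.255.255


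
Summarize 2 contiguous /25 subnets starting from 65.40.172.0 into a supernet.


Original prefix: /25
Number of subnets: 2 = 2^1
New prefix = 25 - 1 = 24
Supernet: 65.40.172.0/24


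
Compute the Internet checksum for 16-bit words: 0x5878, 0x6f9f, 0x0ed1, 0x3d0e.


Sum all words (with carry folding):
+ 0x5878 = 0x5878
+ 0x6f9f = 0xc817
+ 0x0ed1 = 0xd6e8
+ 0x3d0e = 0x13f7
One's complement: ~0x13f7
Checksum = 0xec08


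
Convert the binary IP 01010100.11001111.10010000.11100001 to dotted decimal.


01010100 = 84
11001111 = 207
10010000 = 144
11100001 = 225
IP: 84.207.144.225
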